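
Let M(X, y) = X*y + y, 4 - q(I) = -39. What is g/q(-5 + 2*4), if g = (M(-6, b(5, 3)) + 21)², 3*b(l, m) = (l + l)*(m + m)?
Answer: 6241/43 ≈ 145.14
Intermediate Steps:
b(l, m) = 4*l*m/3 (b(l, m) = ((l + l)*(m + m))/3 = ((2*l)*(2*m))/3 = (4*l*m)/3 = 4*l*m/3)
q(I) = 43 (q(I) = 4 - 1*(-39) = 4 + 39 = 43)
M(X, y) = y + X*y
g = 6241 (g = (((4/3)*5*3)*(1 - 6) + 21)² = (20*(-5) + 21)² = (-100 + 21)² = (-79)² = 6241)
g/q(-5 + 2*4) = 6241/43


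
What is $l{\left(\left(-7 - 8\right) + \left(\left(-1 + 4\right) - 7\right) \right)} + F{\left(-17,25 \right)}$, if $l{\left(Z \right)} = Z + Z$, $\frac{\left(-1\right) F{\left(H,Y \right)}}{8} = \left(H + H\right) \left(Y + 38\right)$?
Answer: $17098$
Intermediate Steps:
$F{\left(H,Y \right)} = - 16 H \left(38 + Y\right)$ ($F{\left(H,Y \right)} = - 8 \left(H + H\right) \left(Y + 38\right) = - 8 \cdot 2 H \left(38 + Y\right) = - 16 H \left(38 + Y\right)$)
$l{\left(Z \right)} = 2 Z$
$l{\left(\left(-7 - 8\right) + \left(\left(-1 + 4\right) - 7\right) \right)} + F{\left(-17,25 \right)} = 2 \left(\left(-7 - 8\right) + \left(\left(-1 + 4\right) - 7\right)\right) - - 272 \left(38 + 25\right) = 2 \left(-15 + \left(3 - 7\right)\right) - \left(-272\right) 63 = 2 \left(-15 - 4\right) + 17136 = 2 \left(-19\right) + 17136 = -38 + 17136 = 17098$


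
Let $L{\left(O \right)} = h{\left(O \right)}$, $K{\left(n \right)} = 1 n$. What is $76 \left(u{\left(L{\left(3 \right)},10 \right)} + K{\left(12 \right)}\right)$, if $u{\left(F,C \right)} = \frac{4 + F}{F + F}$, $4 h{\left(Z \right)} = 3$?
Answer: $\frac{3458}{3} \approx 1152.7$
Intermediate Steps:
$K{\left(n \right)} = n$
$h{\left(Z \right)} = \frac{3}{4}$ ($h{\left(Z \right)} = \frac{1}{4} \cdot 3 = \frac{3}{4}$)
$L{\left(O \right)} = \frac{3}{4}$
$u{\left(F,C \right)} = \frac{4 + F}{2 F}$
$76 \left(u{\left(L{\left(3 \right)},10 \right)} + K{\left(12 \right)}\right) = 76 \left(\frac{4 + \frac{3}{4}}{2 \cdot \frac{3}{4}} + 12\right) = 76 \left(\frac{1}{2} \cdot \frac{4}{3} \cdot \frac{19}{4} + 12\right) = 76 \left(\frac{19}{6} + 12\right) = 76 \cdot \frac{91}{6} = \frac{3458}{3}$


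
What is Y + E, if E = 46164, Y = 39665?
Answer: 85829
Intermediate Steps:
Y + E = 39665 + 46164 = 85829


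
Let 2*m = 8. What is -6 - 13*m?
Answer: -58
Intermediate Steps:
m = 4 (m = (½)*8 = 4)
-6 - 13*m = -6 - 13*4 = -6 - 52 = -58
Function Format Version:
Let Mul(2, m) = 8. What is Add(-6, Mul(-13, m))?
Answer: -58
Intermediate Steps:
m = 4 (m = Mul(Rational(1, 2), 8) = 4)
Add(-6, Mul(-13, m)) = Add(-6, Mul(-13, 4)) = Add(-6, -52) = -58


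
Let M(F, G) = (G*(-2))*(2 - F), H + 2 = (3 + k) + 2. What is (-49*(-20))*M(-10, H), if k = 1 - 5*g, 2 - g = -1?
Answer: 258720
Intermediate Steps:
g = 3 (g = 2 - 1*(-1) = 2 + 1 = 3)
k = -14 (k = 1 - 5*3 = 1 - 15 = -14)
H = -11 (H = -2 + ((3 - 14) + 2) = -2 + (-11 + 2) = -2 - 9 = -11)
M(F, G) = -2*G*(2 - F) (M(F, G) = (-2*G)*(2 - F) = -2*G*(2 - F))
(-49*(-20))*M(-10, H) = (-49*(-20))*(2*(-11)*(-2 - 10)) = 980*(2*(-11)*(-12)) = 980*264 = 258720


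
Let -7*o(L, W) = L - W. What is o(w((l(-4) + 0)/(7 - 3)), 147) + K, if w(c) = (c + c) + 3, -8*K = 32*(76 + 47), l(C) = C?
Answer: -3298/7 ≈ -471.14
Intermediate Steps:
K = -492 (K = -4*(76 + 47) = -4*123 = -⅛*3936 = -492)
w(c) = 3 + 2*c (w(c) = 2*c + 3 = 3 + 2*c)
o(L, W) = -L/7 + W/7 (o(L, W) = -(L - W)/7 = -L/7 + W/7)
o(w((l(-4) + 0)/(7 - 3)), 147) + K = (-(3 + 2*((-4 + 0)/(7 - 3)))/7 + (⅐)*147) - 492 = (-(3 + 2*(-4/4))/7 + 21) - 492 = (-(3 + 2*(-4*¼))/7 + 21) - 492 = (-(3 + 2*(-1))/7 + 21) - 492 = (-(3 - 2)/7 + 21) - 492 = (-⅐*1 + 21) - 492 = (-⅐ + 21) - 492 = 146/7 - 492 = -3298/7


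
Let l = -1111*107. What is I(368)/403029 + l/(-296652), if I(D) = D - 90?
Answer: 271148857/675476604 ≈ 0.40142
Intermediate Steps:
I(D) = -90 + D
l = -118877
I(368)/403029 + l/(-296652) = (-90 + 368)/403029 - 118877/(-296652) = 278*(1/403029) - 118877*(-1/296652) = 278/403029 + 118877/296652 = 271148857/675476604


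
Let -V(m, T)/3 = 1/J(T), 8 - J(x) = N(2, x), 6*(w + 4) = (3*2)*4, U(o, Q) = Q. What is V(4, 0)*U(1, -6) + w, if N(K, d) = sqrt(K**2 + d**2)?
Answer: 3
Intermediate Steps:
w = 0 (w = -4 + ((3*2)*4)/6 = -4 + (6*4)/6 = -4 + (1/6)*24 = -4 + 4 = 0)
J(x) = 8 - sqrt(4 + x**2) (J(x) = 8 - sqrt(2**2 + x**2) = 8 - sqrt(4 + x**2))
V(m, T) = -3/(8 - sqrt(4 + T**2))
V(4, 0)*U(1, -6) + w = (3/(-8 + sqrt(4 + 0**2)))*(-6) + 0 = (3/(-8 + sqrt(4 + 0)))*(-6) + 0 = (3/(-8 + sqrt(4)))*(-6) + 0 = (3/(-8 + 2))*(-6) + 0 = (3/(-6))*(-6) + 0 = (3*(-1/6))*(-6) + 0 = -1/2*(-6) + 0 = 3 + 0 = 3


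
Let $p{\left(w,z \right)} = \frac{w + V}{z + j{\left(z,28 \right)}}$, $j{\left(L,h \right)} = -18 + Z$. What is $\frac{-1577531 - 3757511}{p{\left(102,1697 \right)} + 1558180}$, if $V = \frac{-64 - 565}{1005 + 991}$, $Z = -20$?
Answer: $- \frac{17666266017288}{5159701360483} \approx -3.4239$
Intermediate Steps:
$j{\left(L,h \right)} = -38$ ($j{\left(L,h \right)} = -18 - 20 = -38$)
$V = - \frac{629}{1996} \approx -0.31513$
$p{\left(w,z \right)} = \frac{- \frac{629}{1996} + w}{-38 + z}$ ($p{\left(w,z \right)} = \frac{w - \frac{629}{1996}}{z - 38} = \frac{- \frac{629}{1996} + w}{-38 + z}$)
$\frac{-1577531 - 3757511}{p{\left(102,1697 \right)} + 1558180} = \frac{-1577531 - 3757511}{\frac{- \frac{629}{1996} + 102}{-38 + 1697} + 1558180} = - \frac{5335042}{\frac{1}{1659} \cdot \frac{202963}{1996} + 1558180} = - \frac{5335042}{\frac{202963}{3311364} + 1558180} = - \frac{5335042}{\frac{5159701360483}{3311364}} = \left(-5335042\right) \frac{3311364}{5159701360483} = - \frac{17666266017288}{5159701360483}$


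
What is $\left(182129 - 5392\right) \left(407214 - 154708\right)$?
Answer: $44627152922$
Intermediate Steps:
$\left(182129 - 5392\right) \left(407214 - 154708\right) = 176737 \cdot 252506 = 44627152922$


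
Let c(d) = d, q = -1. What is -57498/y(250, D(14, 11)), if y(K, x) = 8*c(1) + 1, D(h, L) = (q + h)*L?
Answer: -19166/3 ≈ -6388.7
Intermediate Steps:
D(h, L) = L*(-1 + h) (D(h, L) = (-1 + h)*L = L*(-1 + h))
y(K, x) = 9 (y(K, x) = 8*1 + 1 = 8 + 1 = 9)
-57498/y(250, D(14, 11)) = -57498/9 = -57498*⅑ = -19166/3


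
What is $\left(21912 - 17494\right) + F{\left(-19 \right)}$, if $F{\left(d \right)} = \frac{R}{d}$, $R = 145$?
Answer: $\frac{83797}{19} \approx 4410.4$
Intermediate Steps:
$F{\left(d \right)} = \frac{145}{d}$
$\left(21912 - 17494\right) + F{\left(-19 \right)} = \left(21912 - 17494\right) + \frac{145}{-19} = 4418 + 145 \left(- \frac{1}{19}\right) = 4418 - \frac{145}{19} = \frac{83797}{19}$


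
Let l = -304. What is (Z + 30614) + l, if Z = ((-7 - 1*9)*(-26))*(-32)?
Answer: 16998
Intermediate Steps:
Z = -13312 (Z = ((-7 - 9)*(-26))*(-32) = -16*(-26)*(-32) = 416*(-32) = -13312)
(Z + 30614) + l = (-13312 + 30614) - 304 = 17302 - 304 = 16998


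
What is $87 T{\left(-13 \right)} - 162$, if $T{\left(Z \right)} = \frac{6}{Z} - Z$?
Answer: $\frac{12075}{13} \approx 928.85$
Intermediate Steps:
$T{\left(Z \right)} = - Z + \frac{6}{Z}$
$87 T{\left(-13 \right)} - 162 = 87 \left(\left(-1\right) \left(-13\right) + \frac{6}{-13}\right) - 162 = 87 \left(13 + 6 \left(- \frac{1}{13}\right)\right) - 162 = 87 \left(13 - \frac{6}{13}\right) - 162 = 87 \cdot \frac{163}{13} - 162 = \frac{14181}{13} - 162 = \frac{12075}{13}$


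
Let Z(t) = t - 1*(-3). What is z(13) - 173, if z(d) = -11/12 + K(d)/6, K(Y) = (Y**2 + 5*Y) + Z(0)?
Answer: -1613/12 ≈ -134.42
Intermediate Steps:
Z(t) = 3 + t (Z(t) = t + 3 = 3 + t)
K(Y) = 3 + Y**2 + 5*Y (K(Y) = (Y**2 + 5*Y) + (3 + 0) = (Y**2 + 5*Y) + 3 = 3 + Y**2 + 5*Y)
z(d) = -5/12 + d**2/6 + 5*d/6 (z(d) = -11/12 + (3 + d**2 + 5*d)/6 = -11*1/12 + (3 + d**2 + 5*d)*(1/6) = -11/12 + (1/2 + d**2/6 + 5*d/6) = -5/12 + d**2/6 + 5*d/6)
z(13) - 173 = (-5/12 + (1/6)*13**2 + (5/6)*13) - 173 = (-5/12 + (1/6)*169 + 65/6) - 173 = (-5/12 + 169/6 + 65/6) - 173 = 463/12 - 173 = -1613/12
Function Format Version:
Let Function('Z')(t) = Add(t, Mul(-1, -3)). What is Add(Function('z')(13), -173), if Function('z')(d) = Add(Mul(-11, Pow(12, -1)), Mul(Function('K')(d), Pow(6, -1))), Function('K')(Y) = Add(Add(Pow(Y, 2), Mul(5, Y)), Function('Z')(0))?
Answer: Rational(-1613, 12) ≈ -134.42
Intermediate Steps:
Function('Z')(t) = Add(3, t) (Function('Z')(t) = Add(t, 3) = Add(3, t))
Function('K')(Y) = Add(3, Pow(Y, 2), Mul(5, Y)) (Function('K')(Y) = Add(Add(Pow(Y, 2), Mul(5, Y)), Add(3, 0)) = Add(Add(Pow(Y, 2), Mul(5, Y)), 3) = Add(3, Pow(Y, 2), Mul(5, Y)))
Function('z')(d) = Add(Rational(-5, 12), Mul(Rational(1, 6), Pow(d, 2)), Mul(Rational(5, 6), d)) (Function('z')(d) = Add(Mul(-11, Pow(12, -1)), Mul(Add(3, Pow(d, 2), Mul(5, d)), Pow(6, -1))) = Add(Mul(-11, Rational(1, 12)), Mul(Add(3, Pow(d, 2), Mul(5, d)), Rational(1, 6))) = Add(Rational(-11, 12), Add(Rational(1, 2), Mul(Rational(1, 6), Pow(d, 2)), Mul(Rational(5, 6), d))) = Add(Rational(-5, 12), Mul(Rational(1, 6), Pow(d, 2)), Mul(Rational(5, 6), d)))
Add(Function('z')(13), -173) = Add(Add(Rational(-5, 12), Mul(Rational(1, 6), Pow(13, 2)), Mul(Rational(5, 6), 13)), -173) = Add(Add(Rational(-5, 12), Mul(Rational(1, 6), 169), Rational(65, 6)), -173) = Add(Add(Rational(-5, 12), Rational(169, 6), Rational(65, 6)), -173) = Add(Rational(463, 12), -173) = Rational(-1613, 12)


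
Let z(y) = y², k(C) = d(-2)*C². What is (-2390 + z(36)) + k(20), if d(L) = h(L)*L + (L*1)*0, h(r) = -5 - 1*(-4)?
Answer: -294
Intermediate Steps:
h(r) = -1 (h(r) = -5 + 4 = -1)
d(L) = -L (d(L) = -L + (L*1)*0 = -L + L*0 = -L + 0 = -L)
k(C) = 2*C² (k(C) = (-1*(-2))*C² = 2*C²)
(-2390 + z(36)) + k(20) = (-2390 + 36²) + 2*20² = (-2390 + 1296) + 2*400 = -1094 + 800 = -294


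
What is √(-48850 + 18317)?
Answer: I*√30533 ≈ 174.74*I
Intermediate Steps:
√(-48850 + 18317) = √(-30533) = I*√30533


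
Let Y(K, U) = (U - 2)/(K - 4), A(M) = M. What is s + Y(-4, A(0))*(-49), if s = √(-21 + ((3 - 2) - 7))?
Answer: -49/4 + 3*I*√3 ≈ -12.25 + 5.1962*I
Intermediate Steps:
Y(K, U) = (-2 + U)/(-4 + K)
s = 3*I*√3 (s = √(-21 + (1 - 7)) = √(-21 - 6) = √(-27) = 3*I*√3 ≈ 5.1962*I)
s + Y(-4, A(0))*(-49) = 3*I*√3 + ((-2 + 0)/(-4 - 4))*(-49) = 3*I*√3 + (-2/(-8))*(-49) = 3*I*√3 - ⅛*(-2)*(-49) = 3*I*√3 + (¼)*(-49) = 3*I*√3 - 49/4 = -49/4 + 3*I*√3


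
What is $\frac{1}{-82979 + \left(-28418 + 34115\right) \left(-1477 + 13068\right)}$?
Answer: $\frac{1}{65950948} \approx 1.5163 \cdot 10^{-8}$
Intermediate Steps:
$\frac{1}{-82979 + \left(-28418 + 34115\right) \left(-1477 + 13068\right)} = \frac{1}{-82979 + 5697 \cdot 11591} = \frac{1}{-82979 + 66033927} = \frac{1}{65950948}$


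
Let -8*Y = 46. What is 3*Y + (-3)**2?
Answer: -33/4 ≈ -8.2500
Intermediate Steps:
Y = -23/4 (Y = -1/8*46 = -23/4 ≈ -5.7500)
3*Y + (-3)**2 = 3*(-23/4) + (-3)**2 = -69/4 + 9 = -33/4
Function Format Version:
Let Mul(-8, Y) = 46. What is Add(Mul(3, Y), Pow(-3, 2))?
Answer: Rational(-33, 4) ≈ -8.2500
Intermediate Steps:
Y = Rational(-23, 4) (Y = Mul(Rational(-1, 8), 46) = Rational(-23, 4) ≈ -5.7500)
Add(Mul(3, Y), Pow(-3, 2)) = Add(Mul(3, Rational(-23, 4)), Pow(-3, 2)) = Add(Rational(-69, 4), 9) = Rational(-33, 4)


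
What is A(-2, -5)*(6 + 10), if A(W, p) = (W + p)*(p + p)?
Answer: 1120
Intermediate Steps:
A(W, p) = 2*p*(W + p) (A(W, p) = (W + p)*(2*p) = 2*p*(W + p))
A(-2, -5)*(6 + 10) = (2*(-5)*(-2 - 5))*(6 + 10) = (2*(-5)*(-7))*16 = 70*16 = 1120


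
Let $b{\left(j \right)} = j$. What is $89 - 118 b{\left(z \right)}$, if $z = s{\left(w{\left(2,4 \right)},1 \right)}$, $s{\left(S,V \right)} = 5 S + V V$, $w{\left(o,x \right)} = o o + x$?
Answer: $-4749$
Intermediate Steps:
$w{\left(o,x \right)} = x + o^{2}$ ($w{\left(o,x \right)} = o^{2} + x = x + o^{2}$)
$s{\left(S,V \right)} = V^{2} + 5 S$ ($s{\left(S,V \right)} = 5 S + V^{2} = V^{2} + 5 S$)
$z = 41$ ($z = 1^{2} + 5 \left(4 + 2^{2}\right) = 1 + 5 \left(4 + 4\right) = 1 + 5 \cdot 8 = 1 + 40 = 41$)
$89 - 118 b{\left(z \right)} = 89 - 4838 = -4749$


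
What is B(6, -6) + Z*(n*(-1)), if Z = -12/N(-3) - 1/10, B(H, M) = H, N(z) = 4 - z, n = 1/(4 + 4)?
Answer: 3487/560 ≈ 6.2268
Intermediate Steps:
n = ⅛ (n = 1/8 = ⅛ ≈ 0.12500)
Z = -127/70 (Z = -12/(4 - 1*(-3)) - 1/10 = -12/(4 + 3) - 1*⅒ = -12/7 - ⅒ = -127/70 ≈ -1.8143)
B(6, -6) + Z*(n*(-1)) = 6 - 127*(-1)/560 = 6 - 127/70*(-⅛) = 6 + 127/560 = 3487/560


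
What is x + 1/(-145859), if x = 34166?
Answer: 4983418593/145859 ≈ 34166.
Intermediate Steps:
x + 1/(-145859) = 34166 + 1/(-145859) = 34166 - 1/145859 = 4983418593/145859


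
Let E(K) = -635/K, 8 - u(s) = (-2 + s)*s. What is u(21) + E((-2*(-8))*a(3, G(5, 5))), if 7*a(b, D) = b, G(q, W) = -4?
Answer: -23213/48 ≈ -483.60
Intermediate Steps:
a(b, D) = b/7
u(s) = 8 - s*(-2 + s) (u(s) = 8 - (-2 + s)*s = 8 - s*(-2 + s))
u(21) + E((-2*(-8))*a(3, G(5, 5))) = (8 - 1*21² + 2*21) - 635/((-2*(-8))*((⅐)*3)) = (8 - 1*441 + 42) - 635/(16*(3/7)) = (8 - 441 + 42) - 635/48/7 = -391 - 635*7/48 = -391 - 4445/48 = -23213/48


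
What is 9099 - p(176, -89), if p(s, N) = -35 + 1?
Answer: 9133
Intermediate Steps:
p(s, N) = -34
9099 - p(176, -89) = 9099 - 1*(-34) = 9099 + 34 = 9133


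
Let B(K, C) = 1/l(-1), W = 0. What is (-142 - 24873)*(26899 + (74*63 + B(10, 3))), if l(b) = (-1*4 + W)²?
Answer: -12631999655/16 ≈ -7.8950e+8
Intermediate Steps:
l(b) = 16 (l(b) = (-1*4 + 0)² = (-4 + 0)² = (-4)² = 16)
B(K, C) = 1/16
(-142 - 24873)*(26899 + (74*63 + B(10, 3))) = (-142 - 24873)*(26899 + (74*63 + 1/16)) = -25015*(26899 + (4662 + 1/16)) = -25015*(26899 + 74593/16) = -25015*504977/16 = -12631999655/16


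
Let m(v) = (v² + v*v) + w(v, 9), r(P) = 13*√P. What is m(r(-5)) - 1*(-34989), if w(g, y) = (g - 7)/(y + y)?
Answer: 599375/18 + 13*I*√5/18 ≈ 33299.0 + 1.6149*I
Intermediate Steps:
w(g, y) = (-7 + g)/(2*y) (w(g, y) = (-7 + g)/((2*y)) = (-7 + g)*(1/(2*y)) = (-7 + g)/(2*y))
m(v) = -7/18 + 2*v² + v/18 (m(v) = (v² + v*v) + (½)*(-7 + v)/9 = (v² + v²) + (½)*(⅑)*(-7 + v) = 2*v² + (-7/18 + v/18) = -7/18 + 2*v² + v/18)
m(r(-5)) - 1*(-34989) = (-7/18 + 2*(13*√(-5))² + (13*√(-5))/18) - 1*(-34989) = (-7/18 + 2*(13*(I*√5))² + (13*(I*√5))/18) + 34989 = (-7/18 + 2*(13*I*√5)² + (13*I*√5)/18) + 34989 = (-7/18 + 2*(-845) + 13*I*√5/18) + 34989 = (-7/18 - 1690 + 13*I*√5/18) + 34989 = (-30427/18 + 13*I*√5/18) + 34989 = 599375/18 + 13*I*√5/18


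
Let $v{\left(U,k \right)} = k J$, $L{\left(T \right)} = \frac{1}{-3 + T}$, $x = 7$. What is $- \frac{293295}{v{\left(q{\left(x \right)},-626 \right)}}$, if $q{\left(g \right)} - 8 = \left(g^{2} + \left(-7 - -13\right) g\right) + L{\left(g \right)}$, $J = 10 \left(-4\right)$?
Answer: $- \frac{58659}{5008} \approx -11.713$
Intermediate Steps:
$J = -40$
$q{\left(g \right)} = 8 + g^{2} + \frac{1}{-3 + g} + 6 g$ ($q{\left(g \right)} = 8 + \left(\left(g^{2} + \left(-7 - -13\right) g\right) + \frac{1}{-3 + g}\right) = 8 + \left(\left(g^{2} + \left(-7 + 13\right) g\right) + \frac{1}{-3 + g}\right) = 8 + \left(\left(g^{2} + 6 g\right) + \frac{1}{-3 + g}\right) = 8 + \left(g^{2} + \frac{1}{-3 + g} + 6 g\right) = 8 + g^{2} + \frac{1}{-3 + g} + 6 g$)
$v{\left(U,k \right)} = - 40 k$ ($v{\left(U,k \right)} = k \left(-40\right) = - 40 k$)
$- \frac{293295}{v{\left(q{\left(x \right)},-626 \right)}} = - \frac{293295}{\left(-40\right) \left(-626\right)} = - \frac{293295}{25040} = \left(-293295\right) \frac{1}{25040} = - \frac{58659}{5008}$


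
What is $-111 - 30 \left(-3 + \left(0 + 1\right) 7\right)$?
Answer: $-231$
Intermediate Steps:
$-111 - 30 \left(-3 + \left(0 + 1\right) 7\right) = -111 - 30 \left(-3 + 1 \cdot 7\right) = -111 - 30 \left(-3 + 7\right) = -111 - 120 = -231$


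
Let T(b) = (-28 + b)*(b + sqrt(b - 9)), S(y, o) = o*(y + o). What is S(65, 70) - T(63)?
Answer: 7245 - 105*sqrt(6) ≈ 6987.8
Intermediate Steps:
S(y, o) = o*(o + y)
T(b) = (-28 + b)*(b + sqrt(-9 + b))
S(65, 70) - T(63) = 70*(70 + 65) - (63**2 - 28*63 - 28*sqrt(-9 + 63) + 63*sqrt(-9 + 63)) = 70*135 - (3969 - 1764 - 84*sqrt(6) + 63*sqrt(54)) = 9450 - (3969 - 1764 - 84*sqrt(6) + 63*(3*sqrt(6))) = 9450 - (3969 - 1764 - 84*sqrt(6) + 189*sqrt(6)) = 9450 - (2205 + 105*sqrt(6)) = 9450 + (-2205 - 105*sqrt(6)) = 7245 - 105*sqrt(6)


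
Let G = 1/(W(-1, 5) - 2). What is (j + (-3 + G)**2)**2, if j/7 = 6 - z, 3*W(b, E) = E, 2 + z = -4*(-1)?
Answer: 4096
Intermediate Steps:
z = 2 (z = -2 - 4*(-1) = -2 + 4 = 2)
W(b, E) = E/3
G = -3 (G = 1/((1/3)*5 - 2) = 1/(5/3 - 2) = 1/(-1/3) = -3)
j = 28 (j = 7*(6 - 1*2) = 7*(6 - 2) = 7*4 = 28)
(j + (-3 + G)**2)**2 = (28 + (-3 - 3)**2)**2 = (28 + (-6)**2)**2 = (28 + 36)**2 = 64**2 = 4096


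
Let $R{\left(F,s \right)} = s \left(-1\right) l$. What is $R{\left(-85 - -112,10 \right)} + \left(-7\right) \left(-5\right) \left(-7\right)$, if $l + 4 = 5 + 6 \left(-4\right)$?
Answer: $-15$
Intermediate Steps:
$l = -23$ ($l = -4 + \left(5 + 6 \left(-4\right)\right) = -4 + \left(5 - 24\right) = -4 - 19 = -23$)
$R{\left(F,s \right)} = 23 s$ ($R{\left(F,s \right)} = s \left(-1\right) \left(-23\right) = - s \left(-23\right) = 23 s$)
$R{\left(-85 - -112,10 \right)} + \left(-7\right) \left(-5\right) \left(-7\right) = 23 \cdot 10 + \left(-7\right) \left(-5\right) \left(-7\right) = 230 + 35 \left(-7\right) = 230 - 245 = -15$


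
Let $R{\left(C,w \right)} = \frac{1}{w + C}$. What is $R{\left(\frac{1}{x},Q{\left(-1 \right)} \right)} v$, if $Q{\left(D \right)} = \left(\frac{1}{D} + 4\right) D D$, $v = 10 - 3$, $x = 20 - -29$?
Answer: $\frac{343}{148} \approx 2.3176$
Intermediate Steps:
$x = 49$ ($x = 20 + 29 = 49$)
$v = 7$ ($v = 10 - 3 = 7$)
$Q{\left(D \right)} = D^{2} \left(4 + \frac{1}{D}\right)$ ($Q{\left(D \right)} = \left(4 + \frac{1}{D}\right) D^{2} = D^{2} \left(4 + \frac{1}{D}\right)$)
$R{\left(C,w \right)} = \frac{1}{C + w}$
$R{\left(\frac{1}{x},Q{\left(-1 \right)} \right)} v = \frac{1}{\frac{1}{49} - \left(1 + 4 \left(-1\right)\right)} 7 = \frac{1}{\frac{1}{49} - \left(1 - 4\right)} 7 = \frac{1}{\frac{1}{49} - -3} \cdot 7 = \frac{1}{\frac{1}{49} + 3} \cdot 7 = \frac{1}{\frac{148}{49}} \cdot 7 = \frac{49}{148} \cdot 7 = \frac{343}{148}$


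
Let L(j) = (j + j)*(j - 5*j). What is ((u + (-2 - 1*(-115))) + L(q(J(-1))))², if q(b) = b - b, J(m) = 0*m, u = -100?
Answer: 169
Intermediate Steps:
J(m) = 0
q(b) = 0
L(j) = -8*j² (L(j) = (2*j)*(-4*j) = -8*j²)
((u + (-2 - 1*(-115))) + L(q(J(-1))))² = ((-100 + (-2 - 1*(-115))) - 8*0²)² = ((-100 + (-2 + 115)) - 8*0)² = ((-100 + 113) + 0)² = (13 + 0)² = 13² = 169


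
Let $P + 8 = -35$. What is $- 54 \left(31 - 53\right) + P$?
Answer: $1145$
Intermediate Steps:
$P = -43$ ($P = -8 - 35 = -43$)
$- 54 \left(31 - 53\right) + P = - 54 \left(31 - 53\right) - 43 = \left(-54\right) \left(-22\right) - 43 = 1188 - 43 = 1145$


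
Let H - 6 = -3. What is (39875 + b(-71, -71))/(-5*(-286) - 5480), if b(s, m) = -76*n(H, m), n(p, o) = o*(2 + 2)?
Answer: -61459/4050 ≈ -15.175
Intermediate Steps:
H = 3 (H = 6 - 3 = 3)
n(p, o) = 4*o (n(p, o) = o*4 = 4*o)
b(s, m) = -304*m
(39875 + b(-71, -71))/(-5*(-286) - 5480) = (39875 - 304*(-71))/(-5*(-286) - 5480) = (39875 + 21584)/(1430 - 5480) = 61459/(-4050) = 61459*(-1/4050) = -61459/4050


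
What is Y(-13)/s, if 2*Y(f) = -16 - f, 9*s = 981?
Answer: -3/218 ≈ -0.013761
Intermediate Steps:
s = 109 (s = (1/9)*981 = 109)
Y(f) = -8 - f/2 (Y(f) = (-16 - f)/2 = -8 - f/2)
Y(-13)/s = (-8 - 1/2*(-13))/109 = (-8 + 13/2)*(1/109) = -3/2*1/109 = -3/218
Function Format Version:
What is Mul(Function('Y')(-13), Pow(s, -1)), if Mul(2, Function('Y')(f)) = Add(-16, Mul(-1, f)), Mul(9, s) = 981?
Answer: Rational(-3, 218) ≈ -0.013761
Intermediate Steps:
s = 109 (s = Mul(Rational(1, 9), 981) = 109)
Function('Y')(f) = Add(-8, Mul(Rational(-1, 2), f)) (Function('Y')(f) = Mul(Rational(1, 2), Add(-16, Mul(-1, f))) = Add(-8, Mul(Rational(-1, 2), f)))
Mul(Function('Y')(-13), Pow(s, -1)) = Mul(Add(-8, Mul(Rational(-1, 2), -13)), Pow(109, -1)) = Mul(Add(-8, Rational(13, 2)), Rational(1, 109)) = Mul(Rational(-3, 2), Rational(1, 109)) = Rational(-3, 218)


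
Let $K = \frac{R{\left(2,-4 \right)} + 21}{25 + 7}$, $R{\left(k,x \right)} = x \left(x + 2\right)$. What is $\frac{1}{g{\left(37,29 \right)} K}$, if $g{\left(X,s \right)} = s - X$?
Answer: $- \frac{4}{29} \approx -0.13793$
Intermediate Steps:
$R{\left(k,x \right)} = x \left(2 + x\right)$
$K = \frac{29}{32}$ ($K = \frac{- 4 \left(2 - 4\right) + 21}{25 + 7} = \frac{\left(-4\right) \left(-2\right) + 21}{32} = \left(8 + 21\right) \frac{1}{32} = 29 \cdot \frac{1}{32} = \frac{29}{32} \approx 0.90625$)
$\frac{1}{g{\left(37,29 \right)} K} = \frac{1}{\left(29 - 37\right) \frac{29}{32}} = \frac{1}{\left(-8\right) \frac{29}{32}} = \frac{1}{- \frac{29}{4}} = - \frac{4}{29}$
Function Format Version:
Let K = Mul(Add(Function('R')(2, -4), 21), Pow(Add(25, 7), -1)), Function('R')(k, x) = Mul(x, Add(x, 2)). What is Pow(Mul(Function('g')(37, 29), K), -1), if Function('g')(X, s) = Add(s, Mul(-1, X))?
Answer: Rational(-4, 29) ≈ -0.13793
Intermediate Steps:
Function('R')(k, x) = Mul(x, Add(2, x))
K = Rational(29, 32) (K = Mul(Add(Mul(-4, Add(2, -4)), 21), Pow(Add(25, 7), -1)) = Mul(Add(Mul(-4, -2), 21), Pow(32, -1)) = Mul(Add(8, 21), Rational(1, 32)) = Mul(29, Rational(1, 32)) = Rational(29, 32) ≈ 0.90625)
Pow(Mul(Function('g')(37, 29), K), -1) = Pow(Mul(Add(29, Mul(-1, 37)), Rational(29, 32)), -1) = Pow(Mul(Add(29, -37), Rational(29, 32)), -1) = Pow(Mul(-8, Rational(29, 32)), -1) = Pow(Rational(-29, 4), -1) = Rational(-4, 29)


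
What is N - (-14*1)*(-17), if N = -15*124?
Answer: -2098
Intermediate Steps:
N = -1860
N - (-14*1)*(-17) = -1860 - (-14*1)*(-17) = -1860 - (-14)*(-17) = -1860 - 1*238 = -1860 - 238 = -2098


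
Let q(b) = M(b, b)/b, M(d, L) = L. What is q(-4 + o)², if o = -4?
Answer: 1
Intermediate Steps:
q(b) = 1 (q(b) = b/b = 1)
q(-4 + o)² = 1² = 1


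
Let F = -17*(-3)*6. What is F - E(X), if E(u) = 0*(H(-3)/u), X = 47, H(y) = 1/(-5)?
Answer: 306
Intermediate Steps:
H(y) = -⅕
E(u) = 0 (E(u) = 0*(-1/(5*u)) = 0)
F = 306 (F = 51*6 = 306)
F - E(X) = 306 - 1*0 = 306 + 0 = 306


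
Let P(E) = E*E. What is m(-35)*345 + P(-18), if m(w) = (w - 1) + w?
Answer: -24171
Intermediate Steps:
P(E) = E**2
m(w) = -1 + 2*w (m(w) = (-1 + w) + w = -1 + 2*w)
m(-35)*345 + P(-18) = (-1 + 2*(-35))*345 + (-18)**2 = (-1 - 70)*345 + 324 = -71*345 + 324 = -24495 + 324 = -24171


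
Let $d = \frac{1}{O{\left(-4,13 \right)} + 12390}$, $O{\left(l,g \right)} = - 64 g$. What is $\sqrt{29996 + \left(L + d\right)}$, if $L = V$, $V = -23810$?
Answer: $\frac{\sqrt{826371445262}}{11558} \approx 78.651$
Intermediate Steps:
$L = -23810$
$d = \frac{1}{11558}$ ($d = \frac{1}{\left(-64\right) 13 + 12390} = \frac{1}{-832 + 12390} = \frac{1}{11558} \approx 8.652 \cdot 10^{-5}$)
$\sqrt{29996 + \left(L + d\right)} = \sqrt{29996 + \left(-23810 + \frac{1}{11558}\right)} = \sqrt{29996 - \frac{275195979}{11558}} = \sqrt{\frac{71497789}{11558}} = \frac{\sqrt{826371445262}}{11558}$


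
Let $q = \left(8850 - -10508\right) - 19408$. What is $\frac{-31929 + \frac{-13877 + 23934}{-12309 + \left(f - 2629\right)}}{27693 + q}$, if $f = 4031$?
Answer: $- \frac{49751380}{43071743} \approx -1.1551$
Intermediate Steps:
$q = -50$ ($q = \left(8850 + 10508\right) - 19408 = 19358 - 19408 = -50$)
$\frac{-31929 + \frac{-13877 + 23934}{-12309 + \left(f - 2629\right)}}{27693 + q} = \frac{-31929 + \frac{-13877 + 23934}{-12309 + \left(4031 - 2629\right)}}{27693 - 50} = \frac{-31929 + \frac{10057}{-12309 + 1402}}{27643} = \left(-31929 + \frac{10057}{-10907}\right) \frac{1}{27643} = \left(-31929 + 10057 \left(- \frac{1}{10907}\right)\right) \frac{1}{27643} = \left(-31929 - \frac{10057}{10907}\right) \frac{1}{27643} = \left(- \frac{348259660}{10907}\right) \frac{1}{27643} = - \frac{49751380}{43071743}$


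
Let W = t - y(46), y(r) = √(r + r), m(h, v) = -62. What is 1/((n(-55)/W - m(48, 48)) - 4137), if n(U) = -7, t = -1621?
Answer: -2676812707/10908000221281 + 7*√23/21816000442562 ≈ -0.00024540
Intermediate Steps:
y(r) = √2*√r (y(r) = √(2*r) = √2*√r)
W = -1621 - 2*√23 (W = -1621 - √2*√46 = -1621 - 2*√23 ≈ -1630.6)
1/((n(-55)/W - m(48, 48)) - 4137) = 1/((-7/(-1621 - 2*√23) - 1*(-62)) - 4137) = 1/((-7/(-1621 - 2*√23) + 62) - 4137) = 1/((62 - 7/(-1621 - 2*√23)) - 4137) = 1/(-4075 - 7/(-1621 - 2*√23))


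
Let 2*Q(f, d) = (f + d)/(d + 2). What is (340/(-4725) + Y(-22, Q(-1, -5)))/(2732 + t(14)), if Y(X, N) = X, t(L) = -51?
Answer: -20858/2533545 ≈ -0.0082327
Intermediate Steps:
Q(f, d) = (d + f)/(2*(2 + d)) (Q(f, d) = ((f + d)/(d + 2))/2 = ((d + f)/(2 + d))/2 = (d + f)/(2*(2 + d)))
(340/(-4725) + Y(-22, Q(-1, -5)))/(2732 + t(14)) = (340/(-4725) - 22)/(2732 - 51) = (340*(-1/4725) - 22)/2681 = (-68/945 - 22)*(1/2681) = -20858/945*1/2681 = -20858/2533545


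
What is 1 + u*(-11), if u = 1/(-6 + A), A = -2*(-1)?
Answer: 15/4 ≈ 3.7500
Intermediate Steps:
A = 2
u = -¼ (u = 1/(-6 + 2) = 1/(-4) = -¼ ≈ -0.25000)
1 + u*(-11) = 1 - ¼*(-11) = 1 + 11/4 = 15/4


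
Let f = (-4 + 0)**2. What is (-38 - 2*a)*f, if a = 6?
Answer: -800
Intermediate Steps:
f = 16 (f = (-4)**2 = 16)
(-38 - 2*a)*f = (-38 - 2*6)*16 = (-38 - 12)*16 = -50*16 = -800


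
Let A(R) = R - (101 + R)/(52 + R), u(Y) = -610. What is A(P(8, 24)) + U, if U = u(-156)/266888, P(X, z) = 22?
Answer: 100405325/4937428 ≈ 20.336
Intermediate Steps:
A(R) = R - (101 + R)/(52 + R)
U = -305/133444 (U = -610/266888 = -610*1/266888 = -305/133444 ≈ -0.0022856)
A(P(8, 24)) + U = (-101 + 22² + 51*22)/(52 + 22) - 305/133444 = (-101 + 484 + 1122)/74 - 305/133444 = (1/74)*1505 - 305/133444 = 1505/74 - 305/133444 = 100405325/4937428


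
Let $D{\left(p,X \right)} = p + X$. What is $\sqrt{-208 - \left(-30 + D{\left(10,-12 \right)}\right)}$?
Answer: $4 i \sqrt{11} \approx 13.266 i$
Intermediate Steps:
$D{\left(p,X \right)} = X + p$
$\sqrt{-208 - \left(-30 + D{\left(10,-12 \right)}\right)} = \sqrt{-208 + \left(30 - \left(-12 + 10\right)\right)} = \sqrt{-208 + \left(30 - -2\right)} = \sqrt{-208 + \left(30 + 2\right)} = \sqrt{-208 + 32} = \sqrt{-176} = 4 i \sqrt{11}$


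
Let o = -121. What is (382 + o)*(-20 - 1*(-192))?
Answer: 44892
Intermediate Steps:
(382 + o)*(-20 - 1*(-192)) = (382 - 121)*(-20 - 1*(-192)) = 261*(-20 + 192) = 261*172 = 44892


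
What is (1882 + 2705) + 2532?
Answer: 7119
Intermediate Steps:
(1882 + 2705) + 2532 = 4587 + 2532 = 7119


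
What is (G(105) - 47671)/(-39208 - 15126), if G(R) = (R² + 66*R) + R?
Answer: 29611/54334 ≈ 0.54498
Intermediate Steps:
G(R) = R² + 67*R
(G(105) - 47671)/(-39208 - 15126) = (105*(67 + 105) - 47671)/(-39208 - 15126) = (105*172 - 47671)/(-54334) = (18060 - 47671)*(-1/54334) = -29611*(-1/54334) = 29611/54334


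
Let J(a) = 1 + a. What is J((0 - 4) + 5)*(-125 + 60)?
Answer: -130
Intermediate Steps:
J((0 - 4) + 5)*(-125 + 60) = (1 + ((0 - 4) + 5))*(-125 + 60) = (1 + (-4 + 5))*(-65) = (1 + 1)*(-65) = 2*(-65) = -130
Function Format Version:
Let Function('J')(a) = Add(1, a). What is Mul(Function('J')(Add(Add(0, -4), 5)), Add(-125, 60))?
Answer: -130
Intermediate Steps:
Mul(Function('J')(Add(Add(0, -4), 5)), Add(-125, 60)) = Mul(Add(1, Add(Add(0, -4), 5)), Add(-125, 60)) = Mul(Add(1, Add(-4, 5)), -65) = Mul(Add(1, 1), -65) = Mul(2, -65) = -130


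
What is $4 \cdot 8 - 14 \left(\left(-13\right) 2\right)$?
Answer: $396$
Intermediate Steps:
$4 \cdot 8 - 14 \left(\left(-13\right) 2\right) = 32 - -364 = 32 + 364 = 396$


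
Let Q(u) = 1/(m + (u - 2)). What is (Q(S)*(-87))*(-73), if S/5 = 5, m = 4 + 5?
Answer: 6351/32 ≈ 198.47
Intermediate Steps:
m = 9
S = 25 (S = 5*5 = 25)
Q(u) = 1/(7 + u) (Q(u) = 1/(9 + (u - 2)) = 1/(9 + (-2 + u)) = 1/(7 + u))
(Q(S)*(-87))*(-73) = (-87/(7 + 25))*(-73) = (-87/32)*(-73) = ((1/32)*(-87))*(-73) = -87/32*(-73) = 6351/32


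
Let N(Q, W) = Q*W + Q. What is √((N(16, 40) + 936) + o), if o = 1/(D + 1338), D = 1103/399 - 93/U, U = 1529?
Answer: √1065048957689628730166/817924378 ≈ 39.900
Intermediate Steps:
D = 1649380/610071 (D = 1103/399 - 93/1529 = 1649380/610071 ≈ 2.7036)
N(Q, W) = Q + Q*W
o = 610071/817924378 (o = 1/(1649380/610071 + 1338) = 1/(817924378/610071) = 610071/817924378 ≈ 0.00074588)
√((N(16, 40) + 936) + o) = √((16*(1 + 40) + 936) + 610071/817924378) = √((16*41 + 936) + 610071/817924378) = √((656 + 936) + 610071/817924378) = √(1592 + 610071/817924378) = √(1302136219847/817924378) = √1065048957689628730166/817924378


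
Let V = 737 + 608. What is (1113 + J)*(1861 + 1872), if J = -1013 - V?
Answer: -4647585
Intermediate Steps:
V = 1345
J = -2358 (J = -1013 - 1*1345 = -1013 - 1345 = -2358)
(1113 + J)*(1861 + 1872) = (1113 - 2358)*(1861 + 1872) = -1245*3733 = -4647585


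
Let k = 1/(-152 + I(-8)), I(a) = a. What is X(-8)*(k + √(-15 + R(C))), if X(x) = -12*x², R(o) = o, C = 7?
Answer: 24/5 - 1536*I*√2 ≈ 4.8 - 2172.2*I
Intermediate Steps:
k = -1/160 (k = 1/(-152 - 8) = 1/(-160) = -1/160 ≈ -0.0062500)
X(-8)*(k + √(-15 + R(C))) = (-12*(-8)²)*(-1/160 + √(-15 + 7)) = (-12*64)*(-1/160 + √(-8)) = -768*(-1/160 + 2*I*√2) = 24/5 - 1536*I*√2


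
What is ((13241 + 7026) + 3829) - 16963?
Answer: 7133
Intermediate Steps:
((13241 + 7026) + 3829) - 16963 = (20267 + 3829) - 16963 = 24096 - 16963 = 7133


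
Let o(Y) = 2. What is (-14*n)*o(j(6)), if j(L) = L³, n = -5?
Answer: 140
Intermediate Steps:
(-14*n)*o(j(6)) = -14*(-5)*2 = 70*2 = 140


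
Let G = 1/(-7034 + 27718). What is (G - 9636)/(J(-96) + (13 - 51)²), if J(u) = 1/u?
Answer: -4783464552/716819533 ≈ -6.6732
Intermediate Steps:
G = 1/20684 ≈ 4.8347e-5
(G - 9636)/(J(-96) + (13 - 51)²) = (1/20684 - 9636)/(1/(-96) + (13 - 51)²) = -199311023/(20684*(-1/96 + (-38)²)) = -199311023/(20684*(-1/96 + 1444)) = -199311023/(20684*138623/96) = -199311023/20684*96/138623 = -4783464552/716819533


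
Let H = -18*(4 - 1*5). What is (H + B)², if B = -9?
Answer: 81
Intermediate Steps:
H = 18 (H = -18*(4 - 5) = -18*(-1) = 18)
(H + B)² = (18 - 9)² = 9² = 81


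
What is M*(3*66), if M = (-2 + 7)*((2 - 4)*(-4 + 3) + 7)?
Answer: 8910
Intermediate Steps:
M = 45 (M = 5*(-2*(-1) + 7) = 5*(2 + 7) = 5*9 = 45)
M*(3*66) = 45*(3*66) = 45*198 = 8910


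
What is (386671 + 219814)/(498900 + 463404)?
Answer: 606485/962304 ≈ 0.63024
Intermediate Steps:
(386671 + 219814)/(498900 + 463404) = 606485/962304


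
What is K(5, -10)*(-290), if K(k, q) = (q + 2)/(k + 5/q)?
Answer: 4640/9 ≈ 515.56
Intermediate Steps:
K(k, q) = (2 + q)/(k + 5/q)
K(5, -10)*(-290) = -10*(2 - 10)/(5 + 5*(-10))*(-290) = -10*(-8)/(5 - 50)*(-290) = -10*(-8)/(-45)*(-290) = -10*(-1/45)*(-8)*(-290) = -16/9*(-290) = 4640/9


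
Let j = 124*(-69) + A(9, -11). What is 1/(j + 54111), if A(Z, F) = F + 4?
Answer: 1/45548 ≈ 2.1955e-5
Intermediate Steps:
A(Z, F) = 4 + F
j = -8563 (j = 124*(-69) + (4 - 11) = -8556 - 7 = -8563)
1/(j + 54111) = 1/(-8563 + 54111) = 1/45548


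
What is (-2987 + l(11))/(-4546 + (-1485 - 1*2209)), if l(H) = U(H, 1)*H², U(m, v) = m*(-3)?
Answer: 349/412 ≈ 0.84709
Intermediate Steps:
U(m, v) = -3*m
l(H) = -3*H³ (l(H) = (-3*H)*H² = -3*H³)
(-2987 + l(11))/(-4546 + (-1485 - 1*2209)) = (-2987 - 3*11³)/(-4546 + (-1485 - 1*2209)) = (-2987 - 3*1331)/(-4546 + (-1485 - 2209)) = (-2987 - 3993)/(-4546 - 3694) = -6980/(-8240) = -6980*(-1/8240) = 349/412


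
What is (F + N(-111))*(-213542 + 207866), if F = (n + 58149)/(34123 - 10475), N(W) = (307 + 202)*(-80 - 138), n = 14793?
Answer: 1861697089923/2956 ≈ 6.2980e+8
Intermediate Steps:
N(W) = -110962 (N(W) = 509*(-218) = -110962)
F = 36471/11824 (F = (14793 + 58149)/(34123 - 10475) = 72942/23648 = 72942*(1/23648) = 36471/11824 ≈ 3.0845)
(F + N(-111))*(-213542 + 207866) = (36471/11824 - 110962)*(-213542 + 207866) = -1311978217/11824*(-5676) = 1861697089923/2956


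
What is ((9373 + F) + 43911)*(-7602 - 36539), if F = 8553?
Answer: -2729547017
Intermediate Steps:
((9373 + F) + 43911)*(-7602 - 36539) = ((9373 + 8553) + 43911)*(-7602 - 36539) = (17926 + 43911)*(-44141) = 61837*(-44141) = -2729547017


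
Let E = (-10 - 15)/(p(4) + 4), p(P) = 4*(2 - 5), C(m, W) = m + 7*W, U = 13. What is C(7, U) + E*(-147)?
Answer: -2891/8 ≈ -361.38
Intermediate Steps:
p(P) = -12 (p(P) = 4*(-3) = -12)
E = 25/8 (E = (-10 - 15)/(-12 + 4) = -25/(-8) = -25*(-⅛) = 25/8 ≈ 3.1250)
C(7, U) + E*(-147) = (7 + 7*13) + (25/8)*(-147) = (7 + 91) - 3675/8 = 98 - 3675/8 = -2891/8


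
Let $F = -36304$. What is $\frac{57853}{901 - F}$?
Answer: $\frac{57853}{37205} \approx 1.555$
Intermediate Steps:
$\frac{57853}{901 - F} = \frac{57853}{901 - -36304} = \frac{57853}{901 + 36304} = \frac{57853}{37205}$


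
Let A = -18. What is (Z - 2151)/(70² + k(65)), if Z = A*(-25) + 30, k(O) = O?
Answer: -557/1655 ≈ -0.33656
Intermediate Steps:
Z = 480 (Z = -18*(-25) + 30 = 450 + 30 = 480)
(Z - 2151)/(70² + k(65)) = (480 - 2151)/(70² + 65) = -1671/(4900 + 65) = -1671/4965 = -1671*1/4965 = -557/1655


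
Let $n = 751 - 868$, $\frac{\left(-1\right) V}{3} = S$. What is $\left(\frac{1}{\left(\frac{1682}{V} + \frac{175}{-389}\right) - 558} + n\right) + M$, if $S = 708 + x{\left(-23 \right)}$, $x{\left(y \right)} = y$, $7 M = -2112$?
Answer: $- \frac{1310386327788}{3129534331} \approx -418.72$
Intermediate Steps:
$M = - \frac{2112}{7}$ ($M = \frac{1}{7} \left(-2112\right) = - \frac{2112}{7} \approx -301.71$)
$S = 685$ ($S = 708 - 23 = 685$)
$V = -2055$ ($V = \left(-3\right) 685 = -2055$)
$n = -117$
$\left(\frac{1}{\left(\frac{1682}{V} + \frac{175}{-389}\right) - 558} + n\right) + M = \left(\frac{1}{\left(\frac{1682}{-2055} + \frac{175}{-389}\right) - 558} - 117\right) - \frac{2112}{7} = \left(\frac{1}{\left(1682 \left(- \frac{1}{2055}\right) + 175 \left(- \frac{1}{389}\right)\right) - 558} - 117\right) - \frac{2112}{7} = \left(\frac{1}{\left(- \frac{1682}{2055} - \frac{175}{389}\right) - 558} - 117\right) - \frac{2112}{7} = \left(\frac{1}{- \frac{1013923}{799395} - 558} - 117\right) - \frac{2112}{7} = \left(\frac{1}{- \frac{447076333}{799395}} - 117\right) - \frac{2112}{7} = \left(- \frac{799395}{447076333} - 117\right) - \frac{2112}{7} = - \frac{52308730356}{447076333} - \frac{2112}{7} = - \frac{1310386327788}{3129534331}$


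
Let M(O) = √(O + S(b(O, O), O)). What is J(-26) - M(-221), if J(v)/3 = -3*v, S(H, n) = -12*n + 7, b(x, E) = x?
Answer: 234 - √2438 ≈ 184.62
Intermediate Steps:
S(H, n) = 7 - 12*n
J(v) = -9*v (J(v) = 3*(-3*v) = -9*v)
M(O) = √(7 - 11*O) (M(O) = √(O + (7 - 12*O)) = √(7 - 11*O))
J(-26) - M(-221) = -9*(-26) - √(7 - 11*(-221)) = 234 - √(7 + 2431) = 234 - √2438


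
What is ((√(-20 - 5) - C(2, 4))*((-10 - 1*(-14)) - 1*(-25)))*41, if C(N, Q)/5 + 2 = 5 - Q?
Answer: 5945 + 5945*I ≈ 5945.0 + 5945.0*I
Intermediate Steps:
C(N, Q) = 15 - 5*Q (C(N, Q) = -10 + 5*(5 - Q) = -10 + (25 - 5*Q) = 15 - 5*Q)
((√(-20 - 5) - C(2, 4))*((-10 - 1*(-14)) - 1*(-25)))*41 = ((√(-20 - 5) - (15 - 5*4))*((-10 - 1*(-14)) - 1*(-25)))*41 = ((√(-25) - (15 - 20))*((-10 + 14) + 25))*41 = ((5*I - 1*(-5))*(4 + 25))*41 = ((5*I + 5)*29)*41 = ((5 + 5*I)*29)*41 = (145 + 145*I)*41 = 5945 + 5945*I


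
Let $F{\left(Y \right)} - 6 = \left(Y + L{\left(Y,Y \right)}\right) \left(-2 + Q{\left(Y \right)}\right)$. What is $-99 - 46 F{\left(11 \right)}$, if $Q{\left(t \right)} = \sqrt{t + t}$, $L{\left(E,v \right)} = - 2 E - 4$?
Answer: $-1755 + 690 \sqrt{22} \approx 1481.4$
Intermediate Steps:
$L{\left(E,v \right)} = -4 - 2 E$
$Q{\left(t \right)} = \sqrt{2} \sqrt{t}$ ($Q{\left(t \right)} = \sqrt{2 t} = \sqrt{2} \sqrt{t}$)
$F{\left(Y \right)} = 6 + \left(-4 - Y\right) \left(-2 + \sqrt{2} \sqrt{Y}\right)$ ($F{\left(Y \right)} = 6 + \left(Y - \left(4 + 2 Y\right)\right) \left(-2 + \sqrt{2} \sqrt{Y}\right) = 6 + \left(-4 - Y\right) \left(-2 + \sqrt{2} \sqrt{Y}\right)$)
$-99 - 46 F{\left(11 \right)} = -99 - 46 \left(14 + 2 \cdot 11 - \sqrt{2} \cdot 11^{\frac{3}{2}} - 4 \sqrt{2} \sqrt{11}\right) = -99 - 46 \left(14 + 22 - \sqrt{2} \cdot 11 \sqrt{11} - 4 \sqrt{22}\right) = -99 - 46 \left(14 + 22 - 11 \sqrt{22} - 4 \sqrt{22}\right) = -99 - 46 \left(36 - 15 \sqrt{22}\right) = -99 - \left(1656 - 690 \sqrt{22}\right) = -1755 + 690 \sqrt{22}$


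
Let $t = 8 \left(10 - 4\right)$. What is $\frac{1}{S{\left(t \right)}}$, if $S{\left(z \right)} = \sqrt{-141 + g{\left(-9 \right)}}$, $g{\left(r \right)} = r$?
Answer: $- \frac{i \sqrt{6}}{30} \approx - 0.08165 i$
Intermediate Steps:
$t = 48$ ($t = 8 \cdot 6 = 48$)
$S{\left(z \right)} = 5 i \sqrt{6}$ ($S{\left(z \right)} = \sqrt{-141 - 9} = \sqrt{-150} = 5 i \sqrt{6}$)
$\frac{1}{S{\left(t \right)}} = \frac{1}{5 i \sqrt{6}} = - \frac{i \sqrt{6}}{30}$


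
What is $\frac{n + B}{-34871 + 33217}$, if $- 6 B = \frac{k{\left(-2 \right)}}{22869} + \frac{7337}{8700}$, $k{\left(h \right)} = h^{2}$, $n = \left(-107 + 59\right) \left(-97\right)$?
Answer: $- \frac{63884909381}{22695195600} \approx -2.8149$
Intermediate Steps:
$n = 4656$ ($n = \left(-48\right) \left(-97\right) = 4656$)
$B = - \frac{1929019}{13721400}$ ($B = - \frac{\frac{\left(-2\right)^{2}}{22869} + \frac{7337}{8700}}{6} = - \frac{4 \cdot \frac{1}{22869} + 7337 \cdot \frac{1}{8700}}{6} = - \frac{\frac{4}{22869} + \frac{253}{300}}{6} = \left(- \frac{1}{6}\right) \frac{1929019}{2286900} = - \frac{1929019}{13721400} \approx -0.14058$)
$\frac{n + B}{-34871 + 33217} = \frac{4656 - \frac{1929019}{13721400}}{-34871 + 33217} = \frac{63884909381}{13721400 \left(-1654\right)} = \frac{63884909381}{13721400} \left(- \frac{1}{1654}\right) = - \frac{63884909381}{22695195600}$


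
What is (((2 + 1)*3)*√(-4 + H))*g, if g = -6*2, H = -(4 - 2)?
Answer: -108*I*√6 ≈ -264.54*I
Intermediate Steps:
H = -2 (H = -1*2 = -2)
g = -12
(((2 + 1)*3)*√(-4 + H))*g = (((2 + 1)*3)*√(-4 - 2))*(-12) = ((3*3)*√(-6))*(-12) = (9*(I*√6))*(-12) = (9*I*√6)*(-12) = -108*I*√6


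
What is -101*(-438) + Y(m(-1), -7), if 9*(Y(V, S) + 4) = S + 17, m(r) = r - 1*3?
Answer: 398116/9 ≈ 44235.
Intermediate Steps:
m(r) = -3 + r (m(r) = r - 3 = -3 + r)
Y(V, S) = -19/9 + S/9 (Y(V, S) = -4 + (S + 17)/9 = -4 + (17 + S)/9 = -4 + (17/9 + S/9) = -19/9 + S/9)
-101*(-438) + Y(m(-1), -7) = -101*(-438) + (-19/9 + (⅑)*(-7)) = 44238 + (-19/9 - 7/9) = 44238 - 26/9 = 398116/9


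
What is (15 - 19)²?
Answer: 16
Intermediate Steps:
(15 - 19)² = (-4)² = 16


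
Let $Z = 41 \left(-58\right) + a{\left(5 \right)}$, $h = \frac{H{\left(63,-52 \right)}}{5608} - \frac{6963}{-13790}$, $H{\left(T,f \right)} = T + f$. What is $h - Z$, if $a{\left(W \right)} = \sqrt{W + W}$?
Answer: $\frac{91970106577}{38667160} - \sqrt{10} \approx 2375.3$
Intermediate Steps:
$a{\left(W \right)} = \sqrt{2} \sqrt{W}$ ($a{\left(W \right)} = \sqrt{2 W} = \sqrt{2} \sqrt{W}$)
$h = \frac{19600097}{38667160}$ ($h = \frac{63 - 52}{5608} - \frac{6963}{-13790} = 11 \cdot \frac{1}{5608} - - \frac{6963}{13790} = \frac{11}{5608} + \frac{6963}{13790} = \frac{19600097}{38667160} \approx 0.50689$)
$Z = -2378 + \sqrt{10}$ ($Z = 41 \left(-58\right) + \sqrt{2} \sqrt{5} = -2378 + \sqrt{10} \approx -2374.8$)
$h - Z = \frac{19600097}{38667160} - \left(-2378 + \sqrt{10}\right) = \frac{19600097}{38667160} + \left(2378 - \sqrt{10}\right) = \frac{91970106577}{38667160} - \sqrt{10}$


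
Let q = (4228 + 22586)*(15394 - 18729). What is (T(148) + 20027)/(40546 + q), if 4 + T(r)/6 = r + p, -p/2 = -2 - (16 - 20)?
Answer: -20867/89384144 ≈ -0.00023345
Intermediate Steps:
q = -89424690 (q = 26814*(-3335) = -89424690)
p = -4 (p = -2*(-2 - (16 - 20)) = -2*(-2 - 1*(-4)) = -2*(-2 + 4) = -2*2 = -4)
T(r) = -48 + 6*r (T(r) = -24 + 6*(r - 4) = -24 + 6*(-4 + r) = -24 + (-24 + 6*r) = -48 + 6*r)
(T(148) + 20027)/(40546 + q) = ((-48 + 6*148) + 20027)/(40546 - 89424690) = ((-48 + 888) + 20027)/(-89384144) = (840 + 20027)*(-1/89384144) = 20867*(-1/89384144) = -20867/89384144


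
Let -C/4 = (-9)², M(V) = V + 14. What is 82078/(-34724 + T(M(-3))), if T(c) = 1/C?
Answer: -26593272/11250577 ≈ -2.3637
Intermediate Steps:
M(V) = 14 + V
C = -324 (C = -4*(-9)² = -4*81 = -324)
T(c) = -1/324 (T(c) = 1/(-324) = -1/324)
82078/(-34724 + T(M(-3))) = 82078/(-34724 - 1/324) = 82078/(-11250577/324) = 82078*(-324/11250577) = -26593272/11250577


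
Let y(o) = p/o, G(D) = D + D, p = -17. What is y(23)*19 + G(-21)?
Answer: -1289/23 ≈ -56.043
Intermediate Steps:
G(D) = 2*D
y(o) = -17/o
y(23)*19 + G(-21) = -17/23*19 + 2*(-21) = -17*1/23*19 - 42 = -17/23*19 - 42 = -323/23 - 42 = -1289/23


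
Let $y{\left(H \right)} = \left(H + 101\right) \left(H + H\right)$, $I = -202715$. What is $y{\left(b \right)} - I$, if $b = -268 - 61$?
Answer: $352739$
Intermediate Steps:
$b = -329$ ($b = -268 - 61 = -329$)
$y{\left(H \right)} = 2 H \left(101 + H\right)$ ($y{\left(H \right)} = \left(101 + H\right) 2 H = 2 H \left(101 + H\right)$)
$y{\left(b \right)} - I = 2 \left(-329\right) \left(101 - 329\right) - -202715 = 2 \left(-329\right) \left(-228\right) + 202715 = 150024 + 202715 = 352739$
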